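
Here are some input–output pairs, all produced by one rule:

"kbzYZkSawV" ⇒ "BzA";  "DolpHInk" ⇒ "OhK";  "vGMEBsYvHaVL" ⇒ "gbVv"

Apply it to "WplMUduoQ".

PuO

Looking at the pairs, the operation is to keep one character in every 3, starting at position 2 (positions 2nd, 5th, 8th, ...), then flip the case of every letter.
Applying both steps to "WplMUduoQ": "pUo", then "PuO".
(Check on "vGMEBsYvHaVL": → "GBvV" → "gbVv" ✓)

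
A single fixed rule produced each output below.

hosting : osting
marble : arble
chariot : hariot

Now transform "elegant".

legant

The transformation: delete the first character.
So "elegant" becomes "legant".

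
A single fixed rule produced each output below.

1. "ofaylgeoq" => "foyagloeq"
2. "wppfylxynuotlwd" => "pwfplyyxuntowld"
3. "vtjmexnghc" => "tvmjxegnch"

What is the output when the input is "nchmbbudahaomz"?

Rule — swap each adjacent pair of characters (1↔2, 3↔4, ...).
So "nchmbbudahaomz" becomes "cnmhbbduhaoazm".

cnmhbbduhaoazm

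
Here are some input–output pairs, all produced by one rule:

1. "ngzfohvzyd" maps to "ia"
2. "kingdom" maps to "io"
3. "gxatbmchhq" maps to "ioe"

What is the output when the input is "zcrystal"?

eau

The rule is to shift every letter 2 places forward in the alphabet (wrapping around), then keep only the vowels.
"zcrystal" → "eau".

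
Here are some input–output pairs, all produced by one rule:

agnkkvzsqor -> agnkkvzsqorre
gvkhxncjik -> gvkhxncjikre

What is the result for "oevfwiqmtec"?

oevfwiqmtecre

Each output is the input with this applied: append "re".
Doing the same to "oevfwiqmtec": "oevfwiqmtecre".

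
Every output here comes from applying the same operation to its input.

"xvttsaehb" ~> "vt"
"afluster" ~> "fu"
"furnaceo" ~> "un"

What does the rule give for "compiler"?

op

The transformation: keep every other character starting from the second (positions 2nd, 4th, 6th, ...), then keep only the first 2 characters.
For "compiler", step one produces "oplr"; step two turns that into "op".
(Check on "afluster": → "futr" → "fu" ✓)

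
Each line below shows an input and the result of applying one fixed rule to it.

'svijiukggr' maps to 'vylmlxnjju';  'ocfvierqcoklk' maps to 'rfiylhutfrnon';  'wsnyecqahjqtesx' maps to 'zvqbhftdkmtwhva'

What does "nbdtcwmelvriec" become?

qegwfzphoyulhf

The transformation: shift every letter 3 places forward in the alphabet (wrapping around).
So "nbdtcwmelvriec" becomes "qegwfzphoyulhf".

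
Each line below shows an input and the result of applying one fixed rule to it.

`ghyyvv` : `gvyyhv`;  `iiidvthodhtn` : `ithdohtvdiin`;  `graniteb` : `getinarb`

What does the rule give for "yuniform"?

yrofinum

What's happening: swap the first and last characters, then reverse the string.
Working it through for "yuniform": intermediate "munifory", final "yrofinum".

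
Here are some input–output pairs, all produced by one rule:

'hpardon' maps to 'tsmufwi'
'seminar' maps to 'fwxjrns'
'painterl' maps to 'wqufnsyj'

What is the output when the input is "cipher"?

jwhnum

The rule is to shift every letter 5 places forward in the alphabet (wrapping around), then move the last 2 characters to the front (rotate right by 2).
For "cipher", step one produces "hnumjw"; step two turns that into "jwhnum".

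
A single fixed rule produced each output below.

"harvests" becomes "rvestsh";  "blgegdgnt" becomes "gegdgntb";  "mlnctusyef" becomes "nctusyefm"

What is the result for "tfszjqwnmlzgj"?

Rule — move the first 2 characters to the end (rotate left by 2), then delete the last character.
Working it through for "tfszjqwnmlzgj": intermediate "szjqwnmlzgjtf", final "szjqwnmlzgjt".

szjqwnmlzgjt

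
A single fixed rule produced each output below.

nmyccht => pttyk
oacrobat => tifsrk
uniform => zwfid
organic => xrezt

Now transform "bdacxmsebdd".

rtodjvsuu

In each case the input is transformed by: delete the first 2 characters, then shift every letter 9 places backward in the alphabet (wrapping around).
For "bdacxmsebdd" the result is "rtodjvsuu".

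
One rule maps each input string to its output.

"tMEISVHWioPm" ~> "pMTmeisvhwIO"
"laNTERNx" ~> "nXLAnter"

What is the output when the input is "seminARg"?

The rule is to move the last 2 characters to the front (rotate right by 2), then flip the case of every letter.
On "seminARg" that produces "rGSEMINa".
(Check on "laNTERNx": → "NxlaNTER" → "nXLAnter" ✓)

rGSEMINa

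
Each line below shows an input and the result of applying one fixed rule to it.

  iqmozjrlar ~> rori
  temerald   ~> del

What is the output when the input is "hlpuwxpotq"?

Looking at the pairs, the operation is to swap the first and last characters, then keep one character in every 3, starting at position 1 (positions 1st, 4th, 7th, ...).
So "hlpuwxpotq" becomes "quph".
(Check on "temerald": → "demeralt" → "del" ✓)

quph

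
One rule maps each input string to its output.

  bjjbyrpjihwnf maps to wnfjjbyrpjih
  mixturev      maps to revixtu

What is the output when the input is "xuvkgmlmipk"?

ipkuvkgmlm

Rule — delete the first character, then move the last 3 characters to the front (rotate right by 3).
Doing the same to "xuvkgmlmipk": "ipkuvkgmlm".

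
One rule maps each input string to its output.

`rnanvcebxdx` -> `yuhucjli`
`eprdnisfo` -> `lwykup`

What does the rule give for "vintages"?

The pattern: delete the last 3 characters, then shift every letter 7 places forward in the alphabet (wrapping around).
For "vintages", step one produces "vinta"; step two turns that into "cpuah".

cpuah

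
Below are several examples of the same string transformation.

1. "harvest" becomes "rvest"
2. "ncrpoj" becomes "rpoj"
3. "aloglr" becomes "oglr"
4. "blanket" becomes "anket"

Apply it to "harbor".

rbor

The rule is to delete the first 2 characters.
"harbor" → "rbor".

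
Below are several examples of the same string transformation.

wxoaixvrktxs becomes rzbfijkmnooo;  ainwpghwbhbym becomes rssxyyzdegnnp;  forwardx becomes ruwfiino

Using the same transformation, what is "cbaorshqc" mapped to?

Each output is the input with this applied: sort the characters into alphabetical order, then shift every letter 9 places backward in the alphabet (wrapping around).
Applying both steps to "cbaorshqc": "abcchoqrs", then "rsttyfhij".

rsttyfhij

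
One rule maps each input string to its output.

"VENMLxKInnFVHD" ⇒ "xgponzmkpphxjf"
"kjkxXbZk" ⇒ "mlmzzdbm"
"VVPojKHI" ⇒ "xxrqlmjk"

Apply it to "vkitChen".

xmkvejgp

Rule — shift every letter 2 places forward in the alphabet (wrapping around), then convert every letter to lowercase.
Applying both steps to "vkitChen": "xmkvEjgp", then "xmkvejgp".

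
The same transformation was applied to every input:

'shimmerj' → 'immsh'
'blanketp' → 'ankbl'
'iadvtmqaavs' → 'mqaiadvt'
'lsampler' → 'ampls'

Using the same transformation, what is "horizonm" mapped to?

Looking at the pairs, the operation is to delete the last 3 characters, then move the last 3 characters to the front (rotate right by 3).
For "horizonm", step one produces "horiz"; step two turns that into "rizho".

rizho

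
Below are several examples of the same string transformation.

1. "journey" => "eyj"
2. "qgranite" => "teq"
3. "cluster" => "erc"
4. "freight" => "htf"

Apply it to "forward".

What's happening: move the first character to the end, then keep only the last 3 characters.
"forward" → "orwardf" → "rdf".

rdf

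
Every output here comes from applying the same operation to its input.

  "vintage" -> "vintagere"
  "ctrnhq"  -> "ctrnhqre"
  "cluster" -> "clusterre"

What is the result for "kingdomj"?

Each output is the input with this applied: append "re".
For "kingdomj" the result is "kingdomjre".

kingdomjre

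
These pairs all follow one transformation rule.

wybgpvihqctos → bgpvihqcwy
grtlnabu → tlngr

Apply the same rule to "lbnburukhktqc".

nburukhklb

Looking at the pairs, the operation is to delete the last 3 characters, then move the first 2 characters to the end (rotate left by 2).
Applying both steps to "lbnburukhktqc": "lbnburukhk", then "nburukhklb".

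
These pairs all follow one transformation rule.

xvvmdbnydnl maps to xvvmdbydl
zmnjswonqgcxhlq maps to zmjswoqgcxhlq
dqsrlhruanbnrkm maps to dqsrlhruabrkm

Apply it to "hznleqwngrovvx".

The pattern: remove every "n".
For "hznleqwngrovvx" the result is "hzleqwgrovvx".

hzleqwgrovvx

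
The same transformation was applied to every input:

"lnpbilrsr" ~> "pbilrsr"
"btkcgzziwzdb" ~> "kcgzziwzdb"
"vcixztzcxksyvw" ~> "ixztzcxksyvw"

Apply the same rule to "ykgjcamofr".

Rule — delete the first 2 characters.
Applying that to "ykgjcamofr" gives "gjcamofr".

gjcamofr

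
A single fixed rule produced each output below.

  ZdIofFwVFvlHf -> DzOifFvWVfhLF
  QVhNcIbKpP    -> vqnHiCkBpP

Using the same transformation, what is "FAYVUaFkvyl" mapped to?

The pattern: swap each adjacent pair of characters (1↔2, 3↔4, ...), then flip the case of every letter.
On "FAYVUaFkvyl": the first step gives "AFVYaUkFyvl", and the second then gives "afvyAuKfYVL".

afvyAuKfYVL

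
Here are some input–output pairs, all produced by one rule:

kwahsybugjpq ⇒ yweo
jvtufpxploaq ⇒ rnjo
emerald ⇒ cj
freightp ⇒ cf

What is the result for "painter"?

Looking at the pairs, the operation is to keep one character in every 3, starting at position 3 (positions 3rd, 6th, 9th, ...), then shift every letter 2 places backward in the alphabet (wrapping around).
Working it through for "painter": intermediate "ie", final "gc".
(Check on "jvtufpxploaq": → "tplq" → "rnjo" ✓)

gc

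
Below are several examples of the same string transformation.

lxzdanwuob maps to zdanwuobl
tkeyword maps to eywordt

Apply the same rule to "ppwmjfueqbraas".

The rule is to move the first 2 characters to the end (rotate left by 2), then delete the last character.
"ppwmjfueqbraas" → "wmjfueqbraasp".

wmjfueqbraasp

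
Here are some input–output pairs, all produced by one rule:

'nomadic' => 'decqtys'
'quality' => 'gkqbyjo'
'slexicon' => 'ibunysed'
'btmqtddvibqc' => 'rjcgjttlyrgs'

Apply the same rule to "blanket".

rbqdauj

In each case the input is transformed by: shift every letter 10 places backward in the alphabet (wrapping around).
"blanket" → "rbqdauj".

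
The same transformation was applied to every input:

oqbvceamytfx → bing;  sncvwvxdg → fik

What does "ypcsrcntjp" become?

The rule is to shift every letter 13 places forward in the alphabet (wrapping around) — i.e. ROT13, then keep one character in every 3, starting at position 1 (positions 1st, 4th, 7th, ...).
On "ypcsrcntjp": the first step gives "lcpfepagwc", and the second then gives "lfac".

lfac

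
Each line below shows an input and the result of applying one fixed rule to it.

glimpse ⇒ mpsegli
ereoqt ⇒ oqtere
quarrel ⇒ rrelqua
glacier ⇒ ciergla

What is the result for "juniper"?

iperjun

The rule is to move the first 3 characters to the end (rotate left by 3).
Applying that to "juniper" gives "iperjun".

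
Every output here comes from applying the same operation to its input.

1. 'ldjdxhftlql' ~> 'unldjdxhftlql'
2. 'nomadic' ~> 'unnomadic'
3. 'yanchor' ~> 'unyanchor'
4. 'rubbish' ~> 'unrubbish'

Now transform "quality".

unquality

What's happening: prepend "un".
For "quality" the result is "unquality".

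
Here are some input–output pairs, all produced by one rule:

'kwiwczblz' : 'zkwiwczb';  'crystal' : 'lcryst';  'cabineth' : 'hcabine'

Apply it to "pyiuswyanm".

What's happening: move the last character to the front, then delete the last character.
Applying that to "pyiuswyanm" gives "mpyiuswya".

mpyiuswya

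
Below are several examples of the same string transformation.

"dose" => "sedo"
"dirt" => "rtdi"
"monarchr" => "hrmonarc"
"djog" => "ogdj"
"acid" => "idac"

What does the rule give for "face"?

cefa

The pattern: move the last 2 characters to the front (rotate right by 2).
"face" → "cefa".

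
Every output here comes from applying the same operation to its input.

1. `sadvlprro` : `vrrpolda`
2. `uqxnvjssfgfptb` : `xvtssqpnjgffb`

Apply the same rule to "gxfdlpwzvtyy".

zyyxwvtplfd

In each case the input is transformed by: delete the first character, then sort the characters into reverse alphabetical order.
"gxfdlpwzvtyy" → "xfdlpwzvtyy" → "zyyxwvtplfd".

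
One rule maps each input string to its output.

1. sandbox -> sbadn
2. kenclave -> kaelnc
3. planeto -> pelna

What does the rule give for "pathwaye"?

The pattern: delete the last 2 characters, then take characters alternately from the front and the back (1st, last, 2nd, 2nd-last, ...).
Applying that to "pathwaye" gives "paawth".

paawth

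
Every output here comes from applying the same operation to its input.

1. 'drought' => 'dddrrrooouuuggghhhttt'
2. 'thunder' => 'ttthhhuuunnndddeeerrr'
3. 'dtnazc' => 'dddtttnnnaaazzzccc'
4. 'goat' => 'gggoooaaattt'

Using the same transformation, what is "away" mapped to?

aaawwwaaayyy

Each output is the input with this applied: repeat every character 3 times.
"away" → "aaawwwaaayyy".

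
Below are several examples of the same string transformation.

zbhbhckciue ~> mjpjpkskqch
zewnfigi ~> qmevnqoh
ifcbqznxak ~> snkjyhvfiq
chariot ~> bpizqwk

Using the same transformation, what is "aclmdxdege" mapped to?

Each output is the input with this applied: swap the first and last characters, then shift every letter 8 places forward in the alphabet (wrapping around).
On "aclmdxdege": the first step gives "eclmdxdega", and the second then gives "mktulflmoi".

mktulflmoi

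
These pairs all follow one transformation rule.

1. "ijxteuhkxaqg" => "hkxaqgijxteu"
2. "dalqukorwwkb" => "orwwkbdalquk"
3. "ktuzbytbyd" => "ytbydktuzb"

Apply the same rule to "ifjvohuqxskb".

The pattern: swap the front and back halves of the string.
Doing the same to "ifjvohuqxskb": "uqxskbifjvoh".

uqxskbifjvoh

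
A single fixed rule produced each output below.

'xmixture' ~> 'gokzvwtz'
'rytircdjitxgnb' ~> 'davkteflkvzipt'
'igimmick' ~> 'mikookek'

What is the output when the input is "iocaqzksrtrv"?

xqecsbmutvtk

Looking at the pairs, the operation is to shift every letter 2 places forward in the alphabet (wrapping around), then swap the first and last characters.
On "iocaqzksrtrv" that produces "xqecsbmutvtk".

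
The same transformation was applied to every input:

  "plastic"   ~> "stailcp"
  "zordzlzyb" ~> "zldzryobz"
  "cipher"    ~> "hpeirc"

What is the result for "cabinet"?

inbeatc

In each case the input is transformed by: take characters alternately from the front and the back (1st, last, 2nd, 2nd-last, ...), then reverse the string.
Applying both steps to "cabinet": "ctaebni", then "inbeatc".
(Check on "cipher": → "crieph" → "hpeirc" ✓)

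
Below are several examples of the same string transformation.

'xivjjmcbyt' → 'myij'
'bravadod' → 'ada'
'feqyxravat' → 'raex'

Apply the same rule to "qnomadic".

aco

Each output is the input with this applied: swap the front and back halves of the string, then keep one character in every 3, starting at position 1 (positions 1st, 4th, 7th, ...).
Doing the same to "qnomadic": "aco".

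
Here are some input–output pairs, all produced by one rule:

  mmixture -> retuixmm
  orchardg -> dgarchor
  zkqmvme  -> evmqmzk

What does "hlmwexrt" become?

rtexmwhl

Rule — swap each adjacent pair of characters (1↔2, 3↔4, ...), then reverse the string.
"hlmwexrt" → "lhwmxetr" → "rtexmwhl".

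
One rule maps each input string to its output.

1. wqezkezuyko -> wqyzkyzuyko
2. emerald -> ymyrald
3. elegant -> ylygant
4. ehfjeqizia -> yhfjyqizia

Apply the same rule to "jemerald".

jymyrald

Looking at the pairs, the operation is to replace every "e" with "y".
On "jemerald" that produces "jymyrald".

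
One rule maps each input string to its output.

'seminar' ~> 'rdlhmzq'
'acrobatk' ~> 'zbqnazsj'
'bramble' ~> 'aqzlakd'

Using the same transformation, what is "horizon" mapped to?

The rule is to shift every letter 1 place backward in the alphabet (wrapping around).
Doing the same to "horizon": "gnqhynm".

gnqhynm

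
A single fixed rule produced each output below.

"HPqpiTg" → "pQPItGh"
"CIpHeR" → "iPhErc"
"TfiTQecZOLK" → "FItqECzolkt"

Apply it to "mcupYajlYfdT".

What's happening: flip the case of every letter, then move the first character to the end.
Applying both steps to "mcupYajlYfdT": "MCUPyAJLyFDt", then "CUPyAJLyFDtM".
(Check on "CIpHeR": → "ciPhEr" → "iPhErc" ✓)

CUPyAJLyFDtM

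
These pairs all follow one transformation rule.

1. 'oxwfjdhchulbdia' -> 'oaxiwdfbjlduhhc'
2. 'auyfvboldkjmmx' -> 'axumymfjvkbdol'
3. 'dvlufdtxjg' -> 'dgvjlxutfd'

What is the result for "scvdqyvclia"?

sacivldcqvy

The rule is to take characters alternately from the front and the back (1st, last, 2nd, 2nd-last, ...).
Applying that to "scvdqyvclia" gives "sacivldcqvy".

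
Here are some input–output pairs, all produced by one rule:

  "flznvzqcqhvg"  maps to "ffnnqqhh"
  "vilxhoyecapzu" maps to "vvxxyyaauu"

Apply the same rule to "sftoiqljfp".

ssoollpp

The pattern: keep one character in every 3, starting at position 1 (positions 1st, 4th, 7th, ...), then double every character.
"sftoiqljfp" → "solp" → "ssoollpp".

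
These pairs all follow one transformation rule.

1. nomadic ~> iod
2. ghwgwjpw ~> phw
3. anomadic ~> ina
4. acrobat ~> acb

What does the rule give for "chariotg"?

thi

Each output is the input with this applied: move the last 2 characters to the front (rotate right by 2), then keep one character in every 3, starting at position 1 (positions 1st, 4th, 7th, ...).
Applying both steps to "chariotg": "tgchario", then "thi".
(Check on "ghwgwjpw": → "pwghwgwj" → "phw" ✓)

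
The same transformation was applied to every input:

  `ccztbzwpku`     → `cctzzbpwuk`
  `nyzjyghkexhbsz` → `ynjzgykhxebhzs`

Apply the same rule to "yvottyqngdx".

The pattern: swap each adjacent pair of characters (1↔2, 3↔4, ...).
So "yvottyqngdx" becomes "vytoytnqdgx".

vytoytnqdgx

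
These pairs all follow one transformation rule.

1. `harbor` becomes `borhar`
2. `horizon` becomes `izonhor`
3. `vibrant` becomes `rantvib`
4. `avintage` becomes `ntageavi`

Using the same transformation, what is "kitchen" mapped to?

The rule is to move the first 3 characters to the end (rotate left by 3).
Applying that to "kitchen" gives "chenkit".

chenkit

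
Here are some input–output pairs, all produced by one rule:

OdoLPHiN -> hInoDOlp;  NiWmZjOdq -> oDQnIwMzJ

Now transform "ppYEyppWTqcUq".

The pattern: flip the case of every letter, then move the last 3 characters to the front (rotate right by 3).
For "ppYEyppWTqcUq", step one produces "PPyeYPPwtQCuQ"; step two turns that into "CuQPPyeYPPwtQ".
(Check on "NiWmZjOdq": → "nIwMzJoDQ" → "oDQnIwMzJ" ✓)

CuQPPyeYPPwtQ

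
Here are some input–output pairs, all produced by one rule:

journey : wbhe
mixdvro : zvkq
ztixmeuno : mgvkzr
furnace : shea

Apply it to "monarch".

Rule — delete the last 3 characters, then shift every letter 13 places forward in the alphabet (wrapping around) — i.e. ROT13.
"monarch" → "mona" → "zban".

zban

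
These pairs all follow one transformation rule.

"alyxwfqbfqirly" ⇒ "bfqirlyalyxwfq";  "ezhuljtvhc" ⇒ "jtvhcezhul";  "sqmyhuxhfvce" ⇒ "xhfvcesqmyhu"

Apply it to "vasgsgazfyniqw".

zfyniqwvasgsga

The rule is to swap the front and back halves of the string.
"vasgsgazfyniqw" → "zfyniqwvasgsga".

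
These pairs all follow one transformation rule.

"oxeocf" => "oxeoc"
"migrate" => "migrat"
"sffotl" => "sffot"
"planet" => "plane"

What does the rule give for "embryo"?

embry

The pattern: delete the last character.
Applying that to "embryo" gives "embry".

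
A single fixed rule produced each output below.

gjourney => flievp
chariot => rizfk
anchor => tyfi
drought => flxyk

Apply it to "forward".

The rule is to delete the first 2 characters, then shift every letter 9 places backward in the alphabet (wrapping around).
"forward" → "rward" → "inriu".

inriu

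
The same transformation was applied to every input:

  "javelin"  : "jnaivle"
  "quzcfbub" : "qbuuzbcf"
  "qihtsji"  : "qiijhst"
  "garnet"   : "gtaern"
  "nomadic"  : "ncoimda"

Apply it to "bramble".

The rule is to take characters alternately from the front and the back (1st, last, 2nd, 2nd-last, ...).
"bramble" → "berlabm".

berlabm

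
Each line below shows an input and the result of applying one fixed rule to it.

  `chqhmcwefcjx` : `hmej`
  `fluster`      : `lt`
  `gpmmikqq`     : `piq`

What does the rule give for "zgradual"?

gdl

The transformation: keep one character in every 3, starting at position 2 (positions 2nd, 5th, 8th, ...).
Applying that to "zgradual" gives "gdl".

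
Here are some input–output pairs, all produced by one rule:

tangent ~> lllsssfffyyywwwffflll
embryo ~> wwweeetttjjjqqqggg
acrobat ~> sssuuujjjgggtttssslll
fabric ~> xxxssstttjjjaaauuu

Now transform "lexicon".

dddwwwpppaaauuugggfff

The transformation: repeat every character 3 times, then shift every letter 8 places backward in the alphabet (wrapping around).
Applying both steps to "lexicon": "llleeexxxiiicccooonnn", then "dddwwwpppaaauuugggfff".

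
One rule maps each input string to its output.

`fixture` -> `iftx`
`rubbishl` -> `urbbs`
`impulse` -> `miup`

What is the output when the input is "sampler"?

aspm

Each output is the input with this applied: swap each adjacent pair of characters (1↔2, 3↔4, ...), then delete the last 3 characters.
Working it through for "sampler": intermediate "aspmelr", final "aspm".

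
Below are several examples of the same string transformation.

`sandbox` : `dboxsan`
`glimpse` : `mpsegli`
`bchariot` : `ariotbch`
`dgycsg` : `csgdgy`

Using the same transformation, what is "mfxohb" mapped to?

Rule — move the first 3 characters to the end (rotate left by 3).
For "mfxohb" the result is "ohbmfx".

ohbmfx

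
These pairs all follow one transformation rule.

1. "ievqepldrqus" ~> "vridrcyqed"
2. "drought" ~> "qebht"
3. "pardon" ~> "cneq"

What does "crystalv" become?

pelfgn

The rule is to shift every letter 13 places forward in the alphabet (wrapping around) — i.e. ROT13, then delete the last 2 characters.
On "crystalv": the first step gives "pelfgnyi", and the second then gives "pelfgn".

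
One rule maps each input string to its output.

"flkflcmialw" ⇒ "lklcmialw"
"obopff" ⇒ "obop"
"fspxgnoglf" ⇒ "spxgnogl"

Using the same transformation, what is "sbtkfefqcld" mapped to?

sbtkeqcld

The transformation: remove every "f".
"sbtkfefqcld" → "sbtkeqcld".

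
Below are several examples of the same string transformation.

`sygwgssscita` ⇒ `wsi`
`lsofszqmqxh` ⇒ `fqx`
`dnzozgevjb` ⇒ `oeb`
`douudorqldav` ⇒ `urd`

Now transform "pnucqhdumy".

cdy

Looking at the pairs, the operation is to delete the first 2 characters, then keep one character in every 3, starting at position 2 (positions 2nd, 5th, 8th, ...).
For "pnucqhdumy", step one produces "ucqhdumy"; step two turns that into "cdy".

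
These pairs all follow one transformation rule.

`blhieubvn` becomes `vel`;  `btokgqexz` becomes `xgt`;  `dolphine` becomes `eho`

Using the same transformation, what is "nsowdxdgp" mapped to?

The transformation: keep one character in every 3, starting at position 2 (positions 2nd, 5th, 8th, ...), then reverse the string.
On "nsowdxdgp": the first step gives "sdg", and the second then gives "gds".

gds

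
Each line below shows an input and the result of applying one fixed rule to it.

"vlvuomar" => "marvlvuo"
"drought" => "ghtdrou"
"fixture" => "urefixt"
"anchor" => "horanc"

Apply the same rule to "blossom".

Each output is the input with this applied: move the last 3 characters to the front (rotate right by 3).
"blossom" → "somblos".

somblos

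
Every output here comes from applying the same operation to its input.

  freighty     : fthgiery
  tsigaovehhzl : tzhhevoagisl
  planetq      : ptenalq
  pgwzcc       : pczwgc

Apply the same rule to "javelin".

jilevan

Rule — reverse the string, then swap the first and last characters.
"javelin" → "jilevan".
(Check on "tsigaovehhzl": → "lzhhevoagist" → "tzhhevoagisl" ✓)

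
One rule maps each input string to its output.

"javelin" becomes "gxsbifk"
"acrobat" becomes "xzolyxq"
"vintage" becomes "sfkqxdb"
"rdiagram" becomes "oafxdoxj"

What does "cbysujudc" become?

zyvprgraz

The rule is to shift every letter 3 places backward in the alphabet (wrapping around).
Doing the same to "cbysujudc": "zyvprgraz".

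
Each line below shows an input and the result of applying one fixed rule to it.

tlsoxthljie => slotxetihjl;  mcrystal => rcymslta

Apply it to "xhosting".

ohsxtgin

Each output is the input with this applied: move the first 2 characters to the end (rotate left by 2), then take characters alternately from the front and the back (1st, last, 2nd, 2nd-last, ...).
On "xhosting": the first step gives "ostingxh", and the second then gives "ohsxtgin".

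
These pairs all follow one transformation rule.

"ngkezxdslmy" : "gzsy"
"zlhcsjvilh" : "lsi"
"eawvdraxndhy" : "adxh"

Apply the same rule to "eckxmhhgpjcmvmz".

cmgcm

Rule — keep one character in every 3, starting at position 2 (positions 2nd, 5th, 8th, ...).
For "eckxmhhgpjcmvmz" the result is "cmgcm".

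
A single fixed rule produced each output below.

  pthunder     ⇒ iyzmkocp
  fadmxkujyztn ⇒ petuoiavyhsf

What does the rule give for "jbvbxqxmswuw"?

shnrprewqwsl

Looking at the pairs, the operation is to swap the front and back halves of the string, then shift every letter 5 places backward in the alphabet (wrapping around).
Applying both steps to "jbvbxqxmswuw": "xmswuwjbvbxq", then "shnrprewqwsl".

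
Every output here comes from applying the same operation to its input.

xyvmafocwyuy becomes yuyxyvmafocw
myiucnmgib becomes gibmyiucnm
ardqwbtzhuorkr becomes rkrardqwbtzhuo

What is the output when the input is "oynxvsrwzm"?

wzmoynxvsr

Looking at the pairs, the operation is to move the last 3 characters to the front (rotate right by 3).
For "oynxvsrwzm" the result is "wzmoynxvsr".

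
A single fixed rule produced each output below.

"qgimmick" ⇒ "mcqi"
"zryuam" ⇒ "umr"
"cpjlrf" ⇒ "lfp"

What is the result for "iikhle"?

The transformation: swap the front and back halves of the string, then keep every other character starting from the first (positions 1st, 3rd, 5th, ...).
Working it through for "iikhle": intermediate "hleiik", final "hei".
(Check on "qgimmick": → "mickqgim" → "mcqi" ✓)

hei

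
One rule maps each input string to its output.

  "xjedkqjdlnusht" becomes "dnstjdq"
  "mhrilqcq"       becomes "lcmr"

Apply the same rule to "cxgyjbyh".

jycg

The pattern: swap the front and back halves of the string, then keep every other character starting from the first (positions 1st, 3rd, 5th, ...).
Working it through for "cxgyjbyh": intermediate "jbyhcxgy", final "jycg".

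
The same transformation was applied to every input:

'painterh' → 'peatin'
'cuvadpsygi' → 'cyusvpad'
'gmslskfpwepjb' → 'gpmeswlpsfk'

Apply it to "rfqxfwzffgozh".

rofgqfxffzw

The rule is to delete the last 2 characters, then take characters alternately from the front and the back (1st, last, 2nd, 2nd-last, ...).
"rfqxfwzffgozh" → "rfqxfwzffgo" → "rofgqfxffzw".
(Check on "painterh": → "painte" → "peatin" ✓)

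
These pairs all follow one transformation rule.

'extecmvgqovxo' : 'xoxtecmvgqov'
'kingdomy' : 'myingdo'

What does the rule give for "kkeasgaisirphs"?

The pattern: delete the first character, then move the last 2 characters to the front (rotate right by 2).
"kkeasgaisirphs" → "keasgaisirphs" → "hskeasgaisirp".

hskeasgaisirp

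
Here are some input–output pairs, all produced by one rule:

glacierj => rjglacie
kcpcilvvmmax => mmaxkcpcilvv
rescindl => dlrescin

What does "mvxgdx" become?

xmvxgd

The rule is to swap the front and back halves of the string, then move the first 2 characters to the end (rotate left by 2).
For "mvxgdx", step one produces "gdxmvx"; step two turns that into "xmvxgd".
(Check on "kcpcilvvmmax": → "vvmmaxkcpcil" → "mmaxkcpcilvv" ✓)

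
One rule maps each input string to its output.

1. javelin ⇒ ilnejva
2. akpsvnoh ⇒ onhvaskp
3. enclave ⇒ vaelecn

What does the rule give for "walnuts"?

The pattern: move the last 2 characters to the front (rotate right by 2), then take characters alternately from the front and the back (1st, last, 2nd, 2nd-last, ...).
For "walnuts", step one produces "tswalnu"; step two turns that into "tusnwla".

tusnwla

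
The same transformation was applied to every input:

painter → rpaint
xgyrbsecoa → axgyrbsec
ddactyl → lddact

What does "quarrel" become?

lquarr

Looking at the pairs, the operation is to move the last character to the front, then delete the last character.
Applying both steps to "quarrel": "lquarre", then "lquarr".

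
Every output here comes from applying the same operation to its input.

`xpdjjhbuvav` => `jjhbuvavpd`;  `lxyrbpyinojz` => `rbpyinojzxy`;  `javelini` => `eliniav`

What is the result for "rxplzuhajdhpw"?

lzuhajdhpwxp

What's happening: delete the first character, then move the first 2 characters to the end (rotate left by 2).
Working it through for "rxplzuhajdhpw": intermediate "xplzuhajdhpw", final "lzuhajdhpwxp".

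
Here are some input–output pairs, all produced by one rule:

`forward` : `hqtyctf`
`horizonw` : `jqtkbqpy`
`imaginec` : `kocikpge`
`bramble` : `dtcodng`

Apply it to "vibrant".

The rule is to shift every letter 2 places forward in the alphabet (wrapping around).
Applying that to "vibrant" gives "xkdtcpv".

xkdtcpv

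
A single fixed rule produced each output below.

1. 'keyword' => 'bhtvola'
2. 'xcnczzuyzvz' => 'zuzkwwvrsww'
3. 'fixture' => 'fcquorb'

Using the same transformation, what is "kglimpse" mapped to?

dhfimjbp

Looking at the pairs, the operation is to shift every letter 3 places backward in the alphabet (wrapping around), then swap each adjacent pair of characters (1↔2, 3↔4, ...).
Working it through for "kglimpse": intermediate "hdifjmpb", final "dhfimjbp".
(Check on "xcnczzuyzvz": → "uzkzwwrvwsw" → "zuzkwwvrsww" ✓)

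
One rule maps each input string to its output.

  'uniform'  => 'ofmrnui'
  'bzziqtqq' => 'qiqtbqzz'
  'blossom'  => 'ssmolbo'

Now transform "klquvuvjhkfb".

Looking at the pairs, the operation is to move the first 3 characters to the end (rotate left by 3), then swap each adjacent pair of characters (1↔2, 3↔4, ...).
Applying both steps to "klquvuvjhkfb": "uvuvjhkfbklq", then "vuvuhjfkkbql".

vuvuhjfkkbql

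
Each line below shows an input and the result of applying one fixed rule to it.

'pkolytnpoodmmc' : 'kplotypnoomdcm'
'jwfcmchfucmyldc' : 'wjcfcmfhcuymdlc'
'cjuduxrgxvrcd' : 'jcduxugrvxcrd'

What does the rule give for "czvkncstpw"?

The rule is to swap each adjacent pair of characters (1↔2, 3↔4, ...).
For "czvkncstpw" the result is "zckvcntswp".

zckvcntswp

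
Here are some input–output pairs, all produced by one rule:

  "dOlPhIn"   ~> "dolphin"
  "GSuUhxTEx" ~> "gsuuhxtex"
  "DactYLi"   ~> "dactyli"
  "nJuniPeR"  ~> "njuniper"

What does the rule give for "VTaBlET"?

vtablet

In each case the input is transformed by: convert every letter to lowercase.
Doing the same to "VTaBlET": "vtablet".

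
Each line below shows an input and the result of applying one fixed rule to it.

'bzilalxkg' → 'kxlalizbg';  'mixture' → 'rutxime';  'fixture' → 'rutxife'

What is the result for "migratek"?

In each case the input is transformed by: reverse the string, then move the first character to the end.
For "migratek", step one produces "ketargim"; step two turns that into "etargimk".
(Check on "mixture": → "erutxim" → "rutxime" ✓)

etargimk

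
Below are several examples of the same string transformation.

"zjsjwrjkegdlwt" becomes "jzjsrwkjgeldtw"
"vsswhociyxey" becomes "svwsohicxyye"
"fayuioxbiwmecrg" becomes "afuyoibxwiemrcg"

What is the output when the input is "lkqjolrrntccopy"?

kljqlorrtnccpoy

The transformation: swap each adjacent pair of characters (1↔2, 3↔4, ...).
So "lkqjolrrntccopy" becomes "kljqlorrtnccpoy".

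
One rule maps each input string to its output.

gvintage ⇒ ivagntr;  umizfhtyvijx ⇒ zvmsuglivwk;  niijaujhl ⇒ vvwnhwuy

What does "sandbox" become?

Looking at the pairs, the operation is to shift every letter 13 places forward in the alphabet (wrapping around) — i.e. ROT13, then delete the first character.
Starting from "sandbox": after the first operation, "fnaqobk"; after the second, "naqobk".

naqobk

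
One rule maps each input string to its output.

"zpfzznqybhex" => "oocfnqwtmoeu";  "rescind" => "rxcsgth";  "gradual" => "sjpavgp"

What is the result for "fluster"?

The rule is to shift every letter 11 places backward in the alphabet (wrapping around), then move the first 3 characters to the end (rotate left by 3).
For "fluster" the result is "hitguaj".

hitguaj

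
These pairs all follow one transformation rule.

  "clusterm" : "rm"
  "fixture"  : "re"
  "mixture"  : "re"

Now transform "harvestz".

tz

Rule — keep only the last 2 characters.
For "harvestz" the result is "tz".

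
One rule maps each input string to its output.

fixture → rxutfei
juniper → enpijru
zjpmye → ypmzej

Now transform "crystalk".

Each output is the input with this applied: take characters alternately from the front and the back (1st, last, 2nd, 2nd-last, ...), then move the first 3 characters to the end (rotate left by 3).
On "crystalk": the first step gives "ckrlyast", and the second then gives "lyastckr".

lyastckr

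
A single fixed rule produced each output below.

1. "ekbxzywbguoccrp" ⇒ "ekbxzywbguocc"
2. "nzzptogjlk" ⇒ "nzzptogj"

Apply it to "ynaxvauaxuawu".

Looking at the pairs, the operation is to delete the last 2 characters.
Applying that to "ynaxvauaxuawu" gives "ynaxvauaxua".

ynaxvauaxua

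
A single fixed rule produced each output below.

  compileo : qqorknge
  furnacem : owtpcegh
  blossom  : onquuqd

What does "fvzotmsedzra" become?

cxbqvougfbth

In each case the input is transformed by: swap the first and last characters, then shift every letter 2 places forward in the alphabet (wrapping around).
For "fvzotmsedzra", step one produces "avzotmsedzrf"; step two turns that into "cxbqvougfbth".
(Check on "furnacem": → "murnacef" → "owtpcegh" ✓)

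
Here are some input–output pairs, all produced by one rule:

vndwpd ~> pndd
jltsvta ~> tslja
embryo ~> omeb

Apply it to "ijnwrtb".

In each case the input is transformed by: sort the characters into reverse alphabetical order, then delete the first 2 characters.
Working it through for "ijnwrtb": intermediate "wtrnjib", final "rnjib".

rnjib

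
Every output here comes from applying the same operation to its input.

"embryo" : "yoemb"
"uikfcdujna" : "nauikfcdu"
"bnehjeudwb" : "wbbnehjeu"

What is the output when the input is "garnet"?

etgar

What's happening: move the last 3 characters to the front (rotate right by 3), then delete the first character.
"garnet" → "netgar" → "etgar".
(Check on "bnehjeudwb": → "dwbbnehjeu" → "wbbnehjeu" ✓)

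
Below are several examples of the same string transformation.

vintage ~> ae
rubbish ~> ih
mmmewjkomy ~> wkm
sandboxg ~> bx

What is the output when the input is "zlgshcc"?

hc

The transformation: keep every other character starting from the first (positions 1st, 3rd, 5th, ...), then delete the first 2 characters.
"zlgshcc" → "zghc" → "hc".
(Check on "mmmewjkomy": → "mmwkm" → "wkm" ✓)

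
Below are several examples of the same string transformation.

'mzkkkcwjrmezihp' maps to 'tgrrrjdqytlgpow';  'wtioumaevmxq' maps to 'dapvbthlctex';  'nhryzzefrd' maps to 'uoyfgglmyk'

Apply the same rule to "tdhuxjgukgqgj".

The transformation: shift every letter 7 places forward in the alphabet (wrapping around).
For "tdhuxjgukgqgj" the result is "akobeqnbrnxnq".

akobeqnbrnxnq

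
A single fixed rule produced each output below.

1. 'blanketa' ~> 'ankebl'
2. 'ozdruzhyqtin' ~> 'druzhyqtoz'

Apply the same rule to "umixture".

ixtuum

The pattern: delete the last 2 characters, then move the first 2 characters to the end (rotate left by 2).
For "umixture", step one produces "umixtu"; step two turns that into "ixtuum".
(Check on "blanketa": → "blanke" → "ankebl" ✓)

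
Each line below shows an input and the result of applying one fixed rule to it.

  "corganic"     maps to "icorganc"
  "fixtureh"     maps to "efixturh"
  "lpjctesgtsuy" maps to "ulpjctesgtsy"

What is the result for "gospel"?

egospl

The transformation: move the last character to the front, then swap the first and last characters.
On "gospel": the first step gives "lgospe", and the second then gives "egospl".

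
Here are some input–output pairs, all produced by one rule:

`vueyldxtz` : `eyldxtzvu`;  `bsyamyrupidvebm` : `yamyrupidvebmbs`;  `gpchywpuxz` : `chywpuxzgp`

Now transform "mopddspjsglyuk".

In each case the input is transformed by: move the first 2 characters to the end (rotate left by 2).
Applying that to "mopddspjsglyuk" gives "pddspjsglyukmo".

pddspjsglyukmo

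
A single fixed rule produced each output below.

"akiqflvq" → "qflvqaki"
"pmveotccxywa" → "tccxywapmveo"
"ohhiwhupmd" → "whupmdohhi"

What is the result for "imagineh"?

ginehima

The rule is to move the last character to the front, then swap the front and back halves of the string.
"imagineh" → "himagine" → "ginehima".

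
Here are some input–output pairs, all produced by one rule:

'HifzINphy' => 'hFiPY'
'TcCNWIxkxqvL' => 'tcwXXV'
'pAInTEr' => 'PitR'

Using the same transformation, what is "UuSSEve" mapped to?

The pattern: flip the case of every letter, then keep every other character starting from the first (positions 1st, 3rd, 5th, ...).
On "UuSSEve": the first step gives "uUsseVE", and the second then gives "useE".

useE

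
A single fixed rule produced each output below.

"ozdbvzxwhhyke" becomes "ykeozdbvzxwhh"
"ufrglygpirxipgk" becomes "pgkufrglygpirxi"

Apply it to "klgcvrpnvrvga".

vgaklgcvrpnvr

Rule — move the last 3 characters to the front (rotate right by 3).
"klgcvrpnvrvga" → "vgaklgcvrpnvr".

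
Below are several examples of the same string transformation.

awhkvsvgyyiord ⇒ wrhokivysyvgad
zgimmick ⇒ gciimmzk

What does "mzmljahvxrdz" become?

Each output is the input with this applied: take characters alternately from the front and the back (1st, last, 2nd, 2nd-last, ...), then move the first 2 characters to the end (rotate left by 2).
On "mzmljahvxrdz": the first step gives "mzzdmrlxjvah", and the second then gives "zdmrlxjvahmz".
(Check on "awhkvsvgyyiord": → "adwrhokivysyvg" → "wrhokivysyvgad" ✓)

zdmrlxjvahmz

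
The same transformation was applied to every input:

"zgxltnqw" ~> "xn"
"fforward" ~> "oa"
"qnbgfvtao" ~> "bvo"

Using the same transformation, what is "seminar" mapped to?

ma

In each case the input is transformed by: keep one character in every 3, starting at position 3 (positions 3rd, 6th, 9th, ...).
Applying that to "seminar" gives "ma".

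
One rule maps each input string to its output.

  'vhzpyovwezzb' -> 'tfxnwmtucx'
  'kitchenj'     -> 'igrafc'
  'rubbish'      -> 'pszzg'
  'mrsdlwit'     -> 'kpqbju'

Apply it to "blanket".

The rule is to delete the last 2 characters, then shift every letter 2 places backward in the alphabet (wrapping around).
On "blanket": the first step gives "blank", and the second then gives "zjyli".

zjyli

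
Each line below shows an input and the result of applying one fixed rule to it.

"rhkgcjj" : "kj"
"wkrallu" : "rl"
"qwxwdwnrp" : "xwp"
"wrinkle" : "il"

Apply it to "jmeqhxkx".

ex

The pattern: keep one character in every 3, starting at position 3 (positions 3rd, 6th, 9th, ...).
Doing the same to "jmeqhxkx": "ex".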